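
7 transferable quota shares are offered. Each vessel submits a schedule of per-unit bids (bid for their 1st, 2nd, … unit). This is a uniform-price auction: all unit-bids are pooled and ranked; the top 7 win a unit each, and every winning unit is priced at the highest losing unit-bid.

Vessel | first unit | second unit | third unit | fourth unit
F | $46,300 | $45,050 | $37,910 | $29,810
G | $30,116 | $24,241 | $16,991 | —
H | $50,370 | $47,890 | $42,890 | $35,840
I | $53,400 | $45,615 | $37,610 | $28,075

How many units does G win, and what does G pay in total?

Pooled unit-bids ranked (top 7): 53,400 (I-1), 50,370 (H-1), 47,890 (H-2), 46,300 (F-1), 45,615 (I-2), 45,050 (F-2), 42,890 (H-3)
The (k+1)-th unit-bid is $37,910.
G wins 0 unit(s) at $37,910 each.

G: 0 units, pays $0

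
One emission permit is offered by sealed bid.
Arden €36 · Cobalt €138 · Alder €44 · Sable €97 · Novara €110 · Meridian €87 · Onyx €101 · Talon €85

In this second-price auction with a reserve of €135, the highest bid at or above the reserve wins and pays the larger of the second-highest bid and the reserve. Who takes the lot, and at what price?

Bids in order: 138 (Cobalt) > 110 (Novara) > 101 (Onyx) > 97 (Sable) > 87 (Meridian) > 85 (Talon) > …
Cobalt has the top bid at or above the reserve (€138).
max(second-highest €110, reserve €135) = €135.

Cobalt pays €135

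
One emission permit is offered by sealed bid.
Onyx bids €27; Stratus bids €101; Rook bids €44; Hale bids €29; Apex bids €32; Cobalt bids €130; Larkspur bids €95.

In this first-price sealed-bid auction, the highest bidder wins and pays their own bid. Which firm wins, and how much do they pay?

Cobalt pays €130

Sorting bids: 130 (Cobalt) > 101 (Stratus) > 95 (Larkspur) > 44 (Rook) > 32 (Apex) > 29 (Hale) > …
Cobalt is highest → pays own bid, €130.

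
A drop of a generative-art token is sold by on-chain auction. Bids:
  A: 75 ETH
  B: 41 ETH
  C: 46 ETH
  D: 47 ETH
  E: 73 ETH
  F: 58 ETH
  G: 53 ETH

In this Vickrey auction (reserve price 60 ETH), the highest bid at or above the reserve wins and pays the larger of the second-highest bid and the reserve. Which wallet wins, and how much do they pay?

Bids in order: 75 (A) > 73 (E) > 58 (F) > 53 (G) > 47 (D) > 46 (C) > …
Highest eligible bid: A at 75 ETH.
Second-highest bid 73 ETH exceeds the reserve 60 ETH → payment 73 ETH.

A pays 73 ETH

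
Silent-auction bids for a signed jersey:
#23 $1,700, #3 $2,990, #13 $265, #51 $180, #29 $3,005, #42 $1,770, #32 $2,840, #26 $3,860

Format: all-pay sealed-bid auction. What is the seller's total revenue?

Sorting bids: 3,860 (#26) > 3,005 (#29) > 2,990 (#3) > 2,840 (#32) > 1,770 (#42) > 1,700 (#23) > …
#26 wins with the top bid; all bids are sunk regardless.
Every bidder forfeits their bid regardless of winning.
Revenue = 1,700 + 2,990 + 265 + 180 + 3,005 + 1,770 + 2,840 + 3,860 = $16,610.

Total revenue: $16,610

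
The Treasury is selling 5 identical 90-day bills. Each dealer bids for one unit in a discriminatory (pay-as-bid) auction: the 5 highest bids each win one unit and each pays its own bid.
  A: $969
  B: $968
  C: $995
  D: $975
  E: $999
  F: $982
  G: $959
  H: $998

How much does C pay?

C pays $995

Bids ranked high→low: 999 (E), 998 (H), 995 (C), 982 (F), 975 (D), 969 (A), 968 (B), …
Winners (5 units): E, H, C, F, D.
C wins → own bid $995.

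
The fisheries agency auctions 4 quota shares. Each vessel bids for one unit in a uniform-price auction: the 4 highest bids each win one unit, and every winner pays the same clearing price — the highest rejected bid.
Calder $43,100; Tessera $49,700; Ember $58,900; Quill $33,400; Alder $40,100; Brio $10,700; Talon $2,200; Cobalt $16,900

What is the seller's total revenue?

Total revenue: $133,600

Ordering the bids: 58,900 (Ember), 49,700 (Tessera), 43,100 (Calder), 40,100 (Alder), 33,400 (Quill), 16,900 (Cobalt), …
The 4 highest are Ember, Tessera, Calder, Alder.
Highest unsuccessful bid: $33,400 → clearing price.
Total revenue = 4 × $33,400 = $133,600.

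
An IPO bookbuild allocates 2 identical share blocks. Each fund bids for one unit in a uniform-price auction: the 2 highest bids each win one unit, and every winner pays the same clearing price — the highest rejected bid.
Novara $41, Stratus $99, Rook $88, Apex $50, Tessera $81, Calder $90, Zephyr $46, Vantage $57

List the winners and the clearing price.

Stratus, Calder; each pays $88

Sorting: 99 (Stratus), 90 (Calder), 88 (Rook), 81 (Tessera), …
Winners (2 units): Stratus, Calder.
Clearing price = highest rejected bid = $88.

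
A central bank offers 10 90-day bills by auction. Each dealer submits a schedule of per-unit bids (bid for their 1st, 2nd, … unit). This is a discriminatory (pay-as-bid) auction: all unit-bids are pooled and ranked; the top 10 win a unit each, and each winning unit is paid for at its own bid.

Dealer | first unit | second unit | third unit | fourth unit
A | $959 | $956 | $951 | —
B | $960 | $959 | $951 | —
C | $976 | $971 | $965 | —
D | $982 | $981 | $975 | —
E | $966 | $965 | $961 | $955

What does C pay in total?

Merging the schedules and taking the best 10: 982 (D-1), 981 (D-2), 976 (C-1), 975 (D-3), 971 (C-2), 966 (E-1), 965 (C-3), 965 (E-2), 961 (E-3), 960 (B-1)
Next rejected bid: $959 (not a price — pay-as-bid).
C's winning unit-bids: 976 + 971 + 965 = $2,912.

C pays $2,912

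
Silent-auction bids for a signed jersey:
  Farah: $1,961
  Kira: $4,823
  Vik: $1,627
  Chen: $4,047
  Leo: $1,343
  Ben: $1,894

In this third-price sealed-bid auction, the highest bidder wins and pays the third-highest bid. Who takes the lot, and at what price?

Kira pays $1,961

Sorting bids: 4,823 (Kira) > 4,047 (Chen) > 1,961 (Farah) > 1,894 (Ben) > 1,627 (Vik) > 1,343 (Leo)
Kira is highest; pays the third-highest bid, $1,961.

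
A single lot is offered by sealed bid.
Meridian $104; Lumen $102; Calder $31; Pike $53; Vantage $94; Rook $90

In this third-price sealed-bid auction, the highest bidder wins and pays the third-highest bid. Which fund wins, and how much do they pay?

Meridian pays $94

Third-price sealed-bid auction: the highest bidder wins and pays the third-highest bid.
Bids in order: 104 (Meridian) > 102 (Lumen) > 94 (Vantage) > 90 (Rook) > 53 (Pike) > 31 (Calder)
Meridian is highest; pays the third-highest bid, $94.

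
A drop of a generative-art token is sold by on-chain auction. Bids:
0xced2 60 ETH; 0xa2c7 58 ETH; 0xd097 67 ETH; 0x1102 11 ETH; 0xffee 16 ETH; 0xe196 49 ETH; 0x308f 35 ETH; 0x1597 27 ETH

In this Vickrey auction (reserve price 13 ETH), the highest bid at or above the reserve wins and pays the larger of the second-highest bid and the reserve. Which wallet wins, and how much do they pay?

0xd097 pays 60 ETH

Bids ranked: 67 (0xd097) > 60 (0xced2) > 58 (0xa2c7) > 49 (0xe196) > 35 (0x308f) > 27 (0x1597) > …
0xd097 has the top bid at or above the reserve (67 ETH).
max(second-highest 60 ETH, reserve 13 ETH) = 60 ETH; the reserve does not bind.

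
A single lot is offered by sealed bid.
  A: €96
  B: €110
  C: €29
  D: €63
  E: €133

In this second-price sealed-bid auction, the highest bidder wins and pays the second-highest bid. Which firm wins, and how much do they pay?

Bids ranked: 133 (E) > 110 (B) > 96 (A) > 63 (D) > 29 (C)
E is highest; pays the second-highest bid, €110.

E pays €110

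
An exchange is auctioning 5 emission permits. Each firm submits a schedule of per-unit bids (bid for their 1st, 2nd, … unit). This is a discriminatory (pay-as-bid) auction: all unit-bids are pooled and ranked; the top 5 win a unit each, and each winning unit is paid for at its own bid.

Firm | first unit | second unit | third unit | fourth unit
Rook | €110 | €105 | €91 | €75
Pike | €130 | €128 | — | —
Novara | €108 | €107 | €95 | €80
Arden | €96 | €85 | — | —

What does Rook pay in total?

Rook pays €110

All unit-bids, highest first — top 5: 130 (Pike-1), 128 (Pike-2), 110 (Rook-1), 108 (Novara-1), 107 (Novara-2)
Next rejected bid: €105 (not a price — pay-as-bid).
Rook's winning unit-bids: 110 = €110.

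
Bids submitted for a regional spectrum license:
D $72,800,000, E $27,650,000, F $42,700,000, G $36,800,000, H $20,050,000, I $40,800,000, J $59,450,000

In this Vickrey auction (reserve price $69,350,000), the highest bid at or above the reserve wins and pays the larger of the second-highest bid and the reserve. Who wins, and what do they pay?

D pays $69,350,000

Vickrey auction (reserve price $69,350,000): the highest bid at or above the reserve wins and pays the larger of the second-highest bid and the reserve.
Bids ranked: 72,800,000 (D) > 59,450,000 (J) > 42,700,000 (F) > 40,800,000 (I) > 36,800,000 (G) > 27,650,000 (E) > …
Highest eligible bid: D at $72,800,000.
max(second-highest $59,450,000, reserve $69,350,000) = $69,350,000.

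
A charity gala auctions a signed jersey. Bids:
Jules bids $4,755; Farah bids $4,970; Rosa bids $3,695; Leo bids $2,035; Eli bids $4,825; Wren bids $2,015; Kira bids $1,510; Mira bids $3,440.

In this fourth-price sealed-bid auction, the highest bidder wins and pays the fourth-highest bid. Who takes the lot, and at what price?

Farah pays $3,695

Bids ranked: 4,970 (Farah) > 4,825 (Eli) > 4,755 (Jules) > 3,695 (Rosa) > 3,440 (Mira) > 2,035 (Leo) > …
Farah is highest; pays the fourth-highest bid, $3,695.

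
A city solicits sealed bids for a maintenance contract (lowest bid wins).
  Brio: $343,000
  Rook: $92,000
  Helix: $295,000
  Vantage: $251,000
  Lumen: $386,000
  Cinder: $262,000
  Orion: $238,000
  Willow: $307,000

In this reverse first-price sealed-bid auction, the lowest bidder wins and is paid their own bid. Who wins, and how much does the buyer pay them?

Bids in order: 92,000 (Rook) < 238,000 (Orion) < 251,000 (Vantage) < 262,000 (Cinder) < 295,000 (Helix) < 307,000 (Willow) < …
Rook is lowest → is paid own bid, $92,000.

Rook is paid $92,000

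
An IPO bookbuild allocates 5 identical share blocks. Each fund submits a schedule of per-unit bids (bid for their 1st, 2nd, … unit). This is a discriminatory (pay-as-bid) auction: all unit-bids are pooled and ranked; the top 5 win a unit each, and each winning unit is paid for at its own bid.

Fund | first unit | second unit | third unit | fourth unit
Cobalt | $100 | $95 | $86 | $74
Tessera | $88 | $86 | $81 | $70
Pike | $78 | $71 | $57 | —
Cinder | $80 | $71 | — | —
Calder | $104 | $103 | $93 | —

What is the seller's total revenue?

Total revenue: $495

All unit-bids, highest first — top 5: 104 (Calder-1), 103 (Calder-2), 100 (Cobalt-1), 95 (Cobalt-2), 93 (Calder-3)
Next rejected bid: $88 (not a price — pay-as-bid).
Each winning unit pays its own bid.
Revenue = 104 + 103 + 100 + 95 + 93 = $495.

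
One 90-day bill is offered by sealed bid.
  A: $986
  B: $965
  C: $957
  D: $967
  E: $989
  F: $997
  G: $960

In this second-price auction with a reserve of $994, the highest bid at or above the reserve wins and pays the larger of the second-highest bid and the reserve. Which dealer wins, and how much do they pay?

Bids ranked: 997 (F) > 989 (E) > 986 (A) > 967 (D) > 965 (B) > 960 (G) > …
F has the top bid at or above the reserve ($997).
max(second-highest $989, reserve $994) = $994.

F pays $994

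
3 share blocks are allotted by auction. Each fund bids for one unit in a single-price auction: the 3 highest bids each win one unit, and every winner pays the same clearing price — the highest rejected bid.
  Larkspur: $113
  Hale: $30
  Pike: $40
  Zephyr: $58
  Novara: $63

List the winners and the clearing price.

Sorting: 113 (Larkspur), 63 (Novara), 58 (Zephyr), 40 (Pike), 30 (Hale)
Winners (3 units): Larkspur, Novara, Zephyr.
First losing bid is Pike's $40, which sets the uniform price.

Larkspur, Novara, Zephyr; each pays $40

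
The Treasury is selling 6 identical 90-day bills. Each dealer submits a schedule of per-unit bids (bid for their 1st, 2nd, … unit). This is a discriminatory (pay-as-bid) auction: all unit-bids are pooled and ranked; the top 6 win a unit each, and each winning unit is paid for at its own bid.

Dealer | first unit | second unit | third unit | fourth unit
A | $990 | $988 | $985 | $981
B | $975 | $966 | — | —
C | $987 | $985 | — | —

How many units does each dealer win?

All unit-bids, highest first — top 6: 990 (A-1), 988 (A-2), 987 (C-1), 985 (A-3), 985 (C-2), 981 (A-4)
Next rejected bid: $975 (not a price — pay-as-bid).
Allocation: A 4, C 2.

A 4, C 2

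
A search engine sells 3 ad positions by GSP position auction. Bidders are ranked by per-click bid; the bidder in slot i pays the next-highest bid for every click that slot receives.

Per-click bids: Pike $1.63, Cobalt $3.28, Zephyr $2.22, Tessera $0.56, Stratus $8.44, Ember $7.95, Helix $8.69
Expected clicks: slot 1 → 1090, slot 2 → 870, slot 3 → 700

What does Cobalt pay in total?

Sorting advertisers: $8.69 (Helix) > $8.44 (Stratus) > $7.95 (Ember) > $3.28 (Cobalt) > …
Cobalt ranks below slot 3 → no slot, pays nothing.

Cobalt pays $0.00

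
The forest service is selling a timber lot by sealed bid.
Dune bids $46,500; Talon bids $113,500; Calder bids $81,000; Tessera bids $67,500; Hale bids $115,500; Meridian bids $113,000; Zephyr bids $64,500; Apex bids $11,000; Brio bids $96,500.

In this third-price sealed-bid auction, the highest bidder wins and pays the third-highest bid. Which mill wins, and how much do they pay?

Hale pays $113,000

Bids in order: 115,500 (Hale) > 113,500 (Talon) > 113,000 (Meridian) > 96,500 (Brio) > 81,000 (Calder) > 67,500 (Tessera) > …
Hale is highest; pays the third-highest bid, $113,000.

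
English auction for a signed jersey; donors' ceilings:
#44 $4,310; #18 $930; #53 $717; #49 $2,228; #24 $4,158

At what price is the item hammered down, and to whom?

#44 wins at $4,158

Limits in order: 4,310 (#44) > 4,158 (#24) > 2,228 (#49) > 930 (#18) > 717 (#53)
Once the price passes $4,158, only #44 is left; the hammer falls at #24's limit of $4,158.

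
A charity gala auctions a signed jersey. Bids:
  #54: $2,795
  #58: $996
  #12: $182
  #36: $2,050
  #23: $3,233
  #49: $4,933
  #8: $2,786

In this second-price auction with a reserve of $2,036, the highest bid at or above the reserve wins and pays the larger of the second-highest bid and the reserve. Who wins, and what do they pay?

Second-price auction with a reserve of $2,036: the highest bid at or above the reserve wins and pays the larger of the second-highest bid and the reserve.
Sorting bids: 4,933 (#49) > 3,233 (#23) > 2,795 (#54) > 2,786 (#8) > 2,050 (#36) > 996 (#58) > …
Highest eligible bid: #49 at $4,933.
Second-highest bid $3,233 exceeds the reserve $2,036 → payment $3,233.

#49 pays $3,233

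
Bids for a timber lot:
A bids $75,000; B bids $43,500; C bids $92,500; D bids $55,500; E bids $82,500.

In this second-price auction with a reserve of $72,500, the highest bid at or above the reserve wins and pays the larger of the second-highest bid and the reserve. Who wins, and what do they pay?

C pays $82,500

Bids ranked: 92,500 (C) > 82,500 (E) > 75,000 (A) > 55,500 (D) > 43,500 (B)
C has the top bid at or above the reserve ($92,500).
max(second-highest $82,500, reserve $72,500) = $82,500; the reserve does not bind.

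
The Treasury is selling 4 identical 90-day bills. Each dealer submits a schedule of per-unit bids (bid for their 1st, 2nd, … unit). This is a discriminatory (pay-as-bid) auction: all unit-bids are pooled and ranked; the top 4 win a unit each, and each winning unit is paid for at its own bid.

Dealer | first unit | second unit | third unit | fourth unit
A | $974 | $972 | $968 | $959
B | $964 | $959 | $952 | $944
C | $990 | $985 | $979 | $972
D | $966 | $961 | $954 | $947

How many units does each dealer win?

All unit-bids, highest first — top 4: 990 (C-1), 985 (C-2), 979 (C-3), 974 (A-1)
Next rejected bid: $972 (not a price — pay-as-bid).
Allocation: A 1, C 3.

A 1, C 3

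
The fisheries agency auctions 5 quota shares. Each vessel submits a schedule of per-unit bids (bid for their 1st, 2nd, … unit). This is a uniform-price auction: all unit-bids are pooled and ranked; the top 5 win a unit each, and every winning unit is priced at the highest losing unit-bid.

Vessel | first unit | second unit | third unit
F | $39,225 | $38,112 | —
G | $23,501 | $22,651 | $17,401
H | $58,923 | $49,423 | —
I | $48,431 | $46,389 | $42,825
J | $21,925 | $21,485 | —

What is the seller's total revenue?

Total revenue: $196,125

Pooled unit-bids ranked (top 5): 58,923 (H-1), 49,423 (H-2), 48,431 (I-1), 46,389 (I-2), 42,825 (I-3)
First bid not allocated: $39,225.
Allocation: H 2, I 3. Every unit priced at $39,225.
Revenue = 5 × 39,225 = $196,125.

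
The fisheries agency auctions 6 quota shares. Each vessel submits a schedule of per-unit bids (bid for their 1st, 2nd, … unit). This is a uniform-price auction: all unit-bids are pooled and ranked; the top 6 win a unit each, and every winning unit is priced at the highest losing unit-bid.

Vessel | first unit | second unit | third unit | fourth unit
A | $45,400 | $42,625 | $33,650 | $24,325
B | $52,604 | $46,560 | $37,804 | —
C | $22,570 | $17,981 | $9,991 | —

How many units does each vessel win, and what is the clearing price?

A 3, B 3; clearing price $24,325

All unit-bids, highest first — top 6: 52,604 (B-1), 46,560 (B-2), 45,400 (A-1), 42,625 (A-2), 37,804 (B-3), 33,650 (A-3)
Highest rejected unit-bid = $24,325.
Allocation: A 3, B 3.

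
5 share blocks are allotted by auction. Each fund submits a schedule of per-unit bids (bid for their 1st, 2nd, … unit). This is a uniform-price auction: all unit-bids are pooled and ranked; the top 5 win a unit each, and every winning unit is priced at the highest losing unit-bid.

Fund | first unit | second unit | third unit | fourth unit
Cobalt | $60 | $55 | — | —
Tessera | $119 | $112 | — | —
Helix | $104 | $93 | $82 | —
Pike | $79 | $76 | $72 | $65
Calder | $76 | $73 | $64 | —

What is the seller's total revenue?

Merging the schedules and taking the best 5: 119 (Tessera-1), 112 (Tessera-2), 104 (Helix-1), 93 (Helix-2), 82 (Helix-3)
Highest rejected unit-bid = $79.
Allocation: Helix 3, Tessera 2. Every unit priced at $79.
Revenue = 5 × 79 = $395.

Total revenue: $395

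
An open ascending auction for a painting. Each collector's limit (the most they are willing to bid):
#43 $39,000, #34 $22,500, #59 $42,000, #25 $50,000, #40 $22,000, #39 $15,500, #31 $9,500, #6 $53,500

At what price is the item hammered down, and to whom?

Open ascending-bid auction: the price rises until one bidder remains; the winner pays the price at which the last rival dropped out.
Limits in order: 53,500 (#6) > 50,000 (#25) > 42,000 (#59) > 39,000 (#43) > 22,500 (#34) > 22,000 (#40) > …
Once the price passes $50,000, only #6 is left; the hammer falls at #25's limit of $50,000.

#6 wins at $50,000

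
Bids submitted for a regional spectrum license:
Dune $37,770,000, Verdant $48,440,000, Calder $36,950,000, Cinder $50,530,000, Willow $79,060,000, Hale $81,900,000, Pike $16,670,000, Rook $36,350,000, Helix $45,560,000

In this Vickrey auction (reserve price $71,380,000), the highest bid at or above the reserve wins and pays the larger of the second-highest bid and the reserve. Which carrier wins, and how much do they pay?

Hale pays $79,060,000

Rule: the highest bid at or above the reserve wins and pays the larger of the second-highest bid and the reserve.
Bids in order: 81,900,000 (Hale) > 79,060,000 (Willow) > 50,530,000 (Cinder) > 48,440,000 (Verdant) > 45,560,000 (Helix) > 37,770,000 (Dune) > …
Hale has the top bid at or above the reserve ($81,900,000).
max(second-highest $79,060,000, reserve $71,380,000) = $79,060,000; the reserve does not bind.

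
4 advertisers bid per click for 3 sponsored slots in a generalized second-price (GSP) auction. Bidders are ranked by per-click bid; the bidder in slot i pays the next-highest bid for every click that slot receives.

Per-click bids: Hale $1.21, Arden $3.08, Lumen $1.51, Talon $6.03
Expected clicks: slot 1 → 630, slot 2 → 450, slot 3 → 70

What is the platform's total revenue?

Total revenue: $2704.60

Ranked by bid: $6.03 (Talon) > $3.08 (Arden) > $1.51 (Lumen) > $1.21 (Hale)
Slot 1: Talon pays $3.08 × 630 = $1940.40
Slot 2: Arden pays $1.51 × 450 = $679.50
Slot 3: Lumen pays $1.21 × 70 = $84.70
Total = $2704.60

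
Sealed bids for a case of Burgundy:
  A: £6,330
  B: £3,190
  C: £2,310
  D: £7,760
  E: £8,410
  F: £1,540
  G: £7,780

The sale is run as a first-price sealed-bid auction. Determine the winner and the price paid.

E pays £8,410

First-price sealed-bid auction: the highest bidder wins and pays their own bid.
Bids in order: 8,410 (E) > 7,780 (G) > 7,760 (D) > 6,330 (A) > 3,190 (B) > 2,310 (C) > …
E has the highest bid and pays exactly that: £8,410.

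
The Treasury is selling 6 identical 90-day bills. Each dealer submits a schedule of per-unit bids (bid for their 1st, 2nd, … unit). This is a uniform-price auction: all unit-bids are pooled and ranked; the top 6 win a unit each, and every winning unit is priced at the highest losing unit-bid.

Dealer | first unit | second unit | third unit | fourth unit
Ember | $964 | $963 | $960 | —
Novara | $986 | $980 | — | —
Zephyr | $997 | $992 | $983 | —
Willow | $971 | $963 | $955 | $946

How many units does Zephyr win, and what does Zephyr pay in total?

Merging the schedules and taking the best 6: 997 (Zephyr-1), 992 (Zephyr-2), 986 (Novara-1), 983 (Zephyr-3), 980 (Novara-2), 971 (Willow-1)
The (k+1)-th unit-bid is $964.
Zephyr wins 3 unit(s) at $964 each.

Zephyr: 3 units, pays $2,892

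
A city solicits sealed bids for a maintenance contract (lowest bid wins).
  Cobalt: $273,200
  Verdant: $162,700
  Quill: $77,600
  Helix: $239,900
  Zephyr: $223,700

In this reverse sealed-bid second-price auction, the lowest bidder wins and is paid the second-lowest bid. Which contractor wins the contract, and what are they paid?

Bids ranked: 77,600 (Quill) < 162,700 (Verdant) < 223,700 (Zephyr) < 239,900 (Helix) < 273,200 (Cobalt)
Quill wins with the lowest bid; price is set by the runner-up at $162,700.

Quill is paid $162,700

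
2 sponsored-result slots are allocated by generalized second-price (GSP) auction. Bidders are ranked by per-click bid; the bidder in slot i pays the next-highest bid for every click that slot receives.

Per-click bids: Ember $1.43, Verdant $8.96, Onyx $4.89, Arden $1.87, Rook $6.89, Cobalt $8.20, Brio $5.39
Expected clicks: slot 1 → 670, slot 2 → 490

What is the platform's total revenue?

Total revenue: $8870.10

Per-click bids in order: $8.96 (Verdant) > $8.20 (Cobalt) > $6.89 (Rook) > …
Slot 1: Verdant pays $8.20 × 670 = $5494.00
Slot 2: Cobalt pays $6.89 × 490 = $3376.10
Total = $8870.10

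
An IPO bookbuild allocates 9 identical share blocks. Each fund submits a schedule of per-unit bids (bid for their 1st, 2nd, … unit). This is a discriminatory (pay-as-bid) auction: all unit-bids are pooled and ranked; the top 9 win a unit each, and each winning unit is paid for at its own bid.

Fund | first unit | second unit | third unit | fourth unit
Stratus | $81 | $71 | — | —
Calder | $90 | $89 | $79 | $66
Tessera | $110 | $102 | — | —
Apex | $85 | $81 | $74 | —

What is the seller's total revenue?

All unit-bids, highest first — top 9: 110 (Tessera-1), 102 (Tessera-2), 90 (Calder-1), 89 (Calder-2), 85 (Apex-1), 81 (Stratus-1), 81 (Apex-2), 79 (Calder-3), 74 (Apex-3)
Next rejected bid: $71 (not a price — pay-as-bid).
Each winning unit pays its own bid.
Revenue = 110 + 102 + 90 + 89 + 85 + 81 + 81 + 79 + 74 = $791.

Total revenue: $791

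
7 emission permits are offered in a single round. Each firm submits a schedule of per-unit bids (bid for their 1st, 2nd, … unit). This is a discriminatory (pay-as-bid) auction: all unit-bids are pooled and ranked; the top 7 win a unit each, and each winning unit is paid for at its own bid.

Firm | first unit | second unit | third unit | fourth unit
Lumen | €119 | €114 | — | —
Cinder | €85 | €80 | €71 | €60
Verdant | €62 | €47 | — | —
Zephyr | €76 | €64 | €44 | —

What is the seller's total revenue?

Total revenue: €609

Pooled unit-bids ranked (top 7): 119 (Lumen-1), 114 (Lumen-2), 85 (Cinder-1), 80 (Cinder-2), 76 (Zephyr-1), 71 (Cinder-3), 64 (Zephyr-2)
Next rejected bid: €62 (not a price — pay-as-bid).
Each winning unit pays its own bid.
Revenue = 119 + 114 + 85 + 80 + 76 + 71 + 64 = €609.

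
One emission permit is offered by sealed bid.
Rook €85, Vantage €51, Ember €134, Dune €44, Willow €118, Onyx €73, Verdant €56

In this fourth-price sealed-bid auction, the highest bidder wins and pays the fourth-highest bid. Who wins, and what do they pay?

Bids in order: 134 (Ember) > 118 (Willow) > 85 (Rook) > 73 (Onyx) > 56 (Verdant) > 51 (Vantage) > …
Ember wins; payment is bid #4 in the ranking = €73.

Ember pays €73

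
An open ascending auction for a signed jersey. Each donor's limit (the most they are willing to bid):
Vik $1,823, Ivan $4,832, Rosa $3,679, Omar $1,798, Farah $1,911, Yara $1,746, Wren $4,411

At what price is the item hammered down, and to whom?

Ivan wins at $4,411

Sorting limits: 4,832 (Ivan) > 4,411 (Wren) > 3,679 (Rosa) > 1,911 (Farah) > 1,823 (Vik) > 1,798 (Omar) > …
Wren is the last rival to drop out, at $4,411; Ivan remains and wins at that price.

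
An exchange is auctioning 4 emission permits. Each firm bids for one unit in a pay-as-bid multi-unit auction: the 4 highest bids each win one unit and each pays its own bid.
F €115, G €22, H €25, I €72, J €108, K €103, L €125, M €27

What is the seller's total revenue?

Bids ranked high→low: 125 (L), 115 (F), 108 (J), 103 (K), 72 (I), 27 (M), …
Winners (4 units): L, F, J, K.
Total revenue = 125 + 115 + 108 + 103 = €451.

Total revenue: €451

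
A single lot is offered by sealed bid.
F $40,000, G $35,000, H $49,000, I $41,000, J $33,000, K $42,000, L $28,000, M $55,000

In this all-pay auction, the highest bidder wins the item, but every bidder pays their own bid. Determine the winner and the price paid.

Sorting bids: 55,000 (M) > 49,000 (H) > 42,000 (K) > 41,000 (I) > 40,000 (F) > 35,000 (G) > …
M is highest and takes the item; every bidder forfeits their bid.

M pays $55,000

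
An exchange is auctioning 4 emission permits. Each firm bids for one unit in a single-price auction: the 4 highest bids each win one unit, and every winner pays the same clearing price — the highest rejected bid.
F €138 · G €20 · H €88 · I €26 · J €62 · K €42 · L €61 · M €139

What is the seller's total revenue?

Total revenue: €244

Sorting: 139 (M), 138 (F), 88 (H), 62 (J), 61 (L), 42 (K), …
Top 4: M, F, H, J.
Highest unsuccessful bid: €61 → clearing price.
Total revenue = 4 × €61 = €244.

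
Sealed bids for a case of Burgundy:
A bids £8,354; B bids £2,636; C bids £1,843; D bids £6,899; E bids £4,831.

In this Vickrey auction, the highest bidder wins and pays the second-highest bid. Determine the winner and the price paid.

Vickrey auction: the highest bidder wins and pays the second-highest bid.
Bids ranked: 8,354 (A) > 6,899 (D) > 4,831 (E) > 2,636 (B) > 1,843 (C)
A wins with the highest bid; price is set by the runner-up at £6,899.

A pays £6,899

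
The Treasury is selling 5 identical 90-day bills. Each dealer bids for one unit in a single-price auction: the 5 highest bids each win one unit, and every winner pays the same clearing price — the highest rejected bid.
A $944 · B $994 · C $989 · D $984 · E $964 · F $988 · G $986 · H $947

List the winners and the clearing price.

B, C, F, G, D; each pays $964

Bids ranked high→low: 994 (B), 989 (C), 988 (F), 986 (G), 984 (D), 964 (E), 947 (H), …
Top 5: B, C, F, G, D.
First losing bid is E's $964, which sets the uniform price.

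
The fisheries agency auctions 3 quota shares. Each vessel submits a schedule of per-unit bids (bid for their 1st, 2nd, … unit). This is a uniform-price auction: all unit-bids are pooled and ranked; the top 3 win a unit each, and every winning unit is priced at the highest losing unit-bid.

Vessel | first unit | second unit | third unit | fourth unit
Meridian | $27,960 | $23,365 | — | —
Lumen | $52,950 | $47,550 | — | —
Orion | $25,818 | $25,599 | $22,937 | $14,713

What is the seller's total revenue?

All unit-bids, highest first — top 3: 52,950 (Lumen-1), 47,550 (Lumen-2), 27,960 (Meridian-1)
Highest rejected unit-bid = $25,818.
Allocation: Lumen 2, Meridian 1. Every unit priced at $25,818.
Revenue = 3 × 25,818 = $77,454.

Total revenue: $77,454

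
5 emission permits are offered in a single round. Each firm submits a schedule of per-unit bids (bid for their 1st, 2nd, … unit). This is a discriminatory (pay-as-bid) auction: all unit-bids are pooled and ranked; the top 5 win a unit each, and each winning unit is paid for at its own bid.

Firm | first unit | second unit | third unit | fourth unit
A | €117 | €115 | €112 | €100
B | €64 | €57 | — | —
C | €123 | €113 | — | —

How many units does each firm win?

A 3, C 2

All unit-bids, highest first — top 5: 123 (C-1), 117 (A-1), 115 (A-2), 113 (C-2), 112 (A-3)
Next rejected bid: €100 (not a price — pay-as-bid).
Allocation: A 3, C 2.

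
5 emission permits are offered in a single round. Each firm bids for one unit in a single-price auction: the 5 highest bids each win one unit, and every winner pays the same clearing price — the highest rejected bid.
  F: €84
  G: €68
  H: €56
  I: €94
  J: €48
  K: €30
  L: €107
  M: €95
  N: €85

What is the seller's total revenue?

Total revenue: €340

Sorting: 107 (L), 95 (M), 94 (I), 85 (N), 84 (F), 68 (G), 56 (H), …
The 5 highest are L, M, I, N, F.
First losing bid is G's €68, which sets the uniform price.
Total revenue = 5 × €68 = €340.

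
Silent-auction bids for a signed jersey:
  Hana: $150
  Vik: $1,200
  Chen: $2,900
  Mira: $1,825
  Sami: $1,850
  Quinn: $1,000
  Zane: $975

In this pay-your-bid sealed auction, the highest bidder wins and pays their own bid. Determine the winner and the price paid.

Bids in order: 2,900 (Chen) > 1,850 (Sami) > 1,825 (Mira) > 1,200 (Vik) > 1,000 (Quinn) > 975 (Zane) > …
Chen is highest → pays own bid, $2,900.

Chen pays $2,900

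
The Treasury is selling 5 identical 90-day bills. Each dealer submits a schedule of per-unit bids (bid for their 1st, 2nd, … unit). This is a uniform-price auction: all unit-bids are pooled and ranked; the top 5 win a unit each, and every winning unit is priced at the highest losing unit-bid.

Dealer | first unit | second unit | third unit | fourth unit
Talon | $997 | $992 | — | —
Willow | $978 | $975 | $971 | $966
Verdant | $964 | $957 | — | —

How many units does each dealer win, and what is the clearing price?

Merging the schedules and taking the best 5: 997 (Talon-1), 992 (Talon-2), 978 (Willow-1), 975 (Willow-2), 971 (Willow-3)
The (k+1)-th unit-bid is $966.
Allocation: Talon 2, Willow 3.

Talon 2, Willow 3; clearing price $966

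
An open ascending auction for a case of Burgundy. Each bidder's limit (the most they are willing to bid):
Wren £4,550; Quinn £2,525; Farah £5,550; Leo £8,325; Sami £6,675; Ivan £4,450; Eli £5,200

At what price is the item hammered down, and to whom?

Limits ranked: 8,325 (Leo) > 6,675 (Sami) > 5,550 (Farah) > 5,200 (Eli) > 4,550 (Wren) > 4,450 (Ivan) > …
Sami is the last rival to drop out, at £6,675; Leo remains and wins at that price.

Leo wins at £6,675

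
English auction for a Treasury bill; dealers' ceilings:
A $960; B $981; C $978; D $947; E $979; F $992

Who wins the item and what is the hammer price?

Sorting limits: 992 (F) > 981 (B) > 979 (E) > 978 (C) > 960 (A) > 947 (D)
Once the price passes $981, only F is left; the hammer falls at B's limit of $981.

F wins at $981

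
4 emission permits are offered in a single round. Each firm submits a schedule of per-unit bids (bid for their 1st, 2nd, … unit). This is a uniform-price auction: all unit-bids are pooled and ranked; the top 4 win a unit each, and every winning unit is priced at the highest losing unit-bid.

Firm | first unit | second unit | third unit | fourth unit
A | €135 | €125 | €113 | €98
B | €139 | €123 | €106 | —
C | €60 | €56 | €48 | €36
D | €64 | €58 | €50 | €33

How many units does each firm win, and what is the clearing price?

All unit-bids, highest first — top 4: 139 (B-1), 135 (A-1), 125 (A-2), 123 (B-2)
First bid not allocated: €113.
Allocation: A 2, B 2.

A 2, B 2; clearing price €113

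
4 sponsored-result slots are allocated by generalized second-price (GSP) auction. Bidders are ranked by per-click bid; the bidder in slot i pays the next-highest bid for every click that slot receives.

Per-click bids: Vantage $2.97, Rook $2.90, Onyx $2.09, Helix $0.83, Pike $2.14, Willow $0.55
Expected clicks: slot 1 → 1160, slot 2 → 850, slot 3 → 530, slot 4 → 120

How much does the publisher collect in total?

Total revenue: $6390.30

Per-click bids in order: $2.97 (Vantage) > $2.90 (Rook) > $2.14 (Pike) > $2.09 (Onyx) > $0.83 (Helix) > …
Slot 1: Vantage pays $2.90 × 1160 = $3364.00
Slot 2: Rook pays $2.14 × 850 = $1819.00
Slot 3: Pike pays $2.09 × 530 = $1107.70
Slot 4: Onyx pays $0.83 × 120 = $99.60
Total = $6390.30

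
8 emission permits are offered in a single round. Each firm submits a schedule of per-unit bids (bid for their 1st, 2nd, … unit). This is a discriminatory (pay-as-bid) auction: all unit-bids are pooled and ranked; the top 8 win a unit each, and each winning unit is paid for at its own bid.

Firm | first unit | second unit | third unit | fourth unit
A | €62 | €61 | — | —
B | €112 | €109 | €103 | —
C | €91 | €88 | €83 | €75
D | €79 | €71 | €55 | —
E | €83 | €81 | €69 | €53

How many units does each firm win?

B 3, C 3, E 2

All unit-bids, highest first — top 8: 112 (B-1), 109 (B-2), 103 (B-3), 91 (C-1), 88 (C-2), 83 (C-3), 83 (E-1), 81 (E-2)
Next rejected bid: €79 (not a price — pay-as-bid).
Allocation: B 3, C 3, E 2.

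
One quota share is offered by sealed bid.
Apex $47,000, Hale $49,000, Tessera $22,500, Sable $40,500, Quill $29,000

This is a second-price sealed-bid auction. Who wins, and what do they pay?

Second-price sealed-bid auction: the highest bidder wins and pays the second-highest bid.
Bids in order: 49,000 (Hale) > 47,000 (Apex) > 40,500 (Sable) > 29,000 (Quill) > 22,500 (Tessera)
Hale is highest; pays the second-highest bid, $47,000.

Hale pays $47,000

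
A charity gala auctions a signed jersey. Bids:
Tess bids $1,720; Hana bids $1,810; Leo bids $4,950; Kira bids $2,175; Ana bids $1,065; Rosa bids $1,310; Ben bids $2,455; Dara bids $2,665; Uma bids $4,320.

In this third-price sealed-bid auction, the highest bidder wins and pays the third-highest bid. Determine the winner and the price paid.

Bids ranked: 4,950 (Leo) > 4,320 (Uma) > 2,665 (Dara) > 2,455 (Ben) > 2,175 (Kira) > 1,810 (Hana) > …
Leo is highest; pays the third-highest bid, $2,665.

Leo pays $2,665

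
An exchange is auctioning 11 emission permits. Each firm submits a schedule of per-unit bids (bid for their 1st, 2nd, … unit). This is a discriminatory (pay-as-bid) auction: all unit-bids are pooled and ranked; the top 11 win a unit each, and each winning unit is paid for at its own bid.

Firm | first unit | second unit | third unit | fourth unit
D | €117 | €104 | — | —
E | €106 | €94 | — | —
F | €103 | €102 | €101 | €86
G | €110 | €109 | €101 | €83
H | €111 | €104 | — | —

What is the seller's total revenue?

Total revenue: €1,168

All unit-bids, highest first — top 11: 117 (D-1), 111 (H-1), 110 (G-1), 109 (G-2), 106 (E-1), 104 (D-2), 104 (H-2), 103 (F-1), 102 (F-2), 101 (F-3), 101 (G-3)
Next rejected bid: €94 (not a price — pay-as-bid).
Each winning unit pays its own bid.
Revenue = 117 + 111 + 110 + 109 + 106 + 104 + 104 + 103 + 102 + 101 + 101 = €1,168.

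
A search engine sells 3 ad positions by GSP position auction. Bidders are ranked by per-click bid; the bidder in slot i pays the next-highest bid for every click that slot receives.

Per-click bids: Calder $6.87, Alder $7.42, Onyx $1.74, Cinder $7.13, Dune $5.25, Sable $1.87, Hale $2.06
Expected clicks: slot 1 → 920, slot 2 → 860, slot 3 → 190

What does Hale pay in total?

Per-click bids in order: $7.42 (Alder) > $7.13 (Cinder) > $6.87 (Calder) > $5.25 (Dune) > …
Hale ranks below slot 3 → no slot, pays nothing.

Hale pays $0.00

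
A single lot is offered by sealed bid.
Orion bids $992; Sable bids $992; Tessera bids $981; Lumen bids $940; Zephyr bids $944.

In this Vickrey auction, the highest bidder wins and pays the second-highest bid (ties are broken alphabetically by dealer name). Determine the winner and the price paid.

Bids in order: 992 (Orion) > 992 (Sable) > 981 (Tessera) > 944 (Zephyr) > 940 (Lumen)
Tie at $992 → Orion wins by tie-break.
Second-price: Orion pays Sable's bid of $992.

Orion pays $992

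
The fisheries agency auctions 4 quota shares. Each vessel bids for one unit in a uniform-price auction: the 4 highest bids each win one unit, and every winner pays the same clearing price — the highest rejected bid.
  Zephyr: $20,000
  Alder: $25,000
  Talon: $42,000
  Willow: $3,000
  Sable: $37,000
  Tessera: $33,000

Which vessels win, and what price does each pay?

Talon, Sable, Tessera, Alder; each pays $20,000

Sorting: 42,000 (Talon), 37,000 (Sable), 33,000 (Tessera), 25,000 (Alder), 20,000 (Zephyr), 3,000 (Willow)
The 4 highest are Talon, Sable, Tessera, Alder.
Clearing price = highest rejected bid = $20,000.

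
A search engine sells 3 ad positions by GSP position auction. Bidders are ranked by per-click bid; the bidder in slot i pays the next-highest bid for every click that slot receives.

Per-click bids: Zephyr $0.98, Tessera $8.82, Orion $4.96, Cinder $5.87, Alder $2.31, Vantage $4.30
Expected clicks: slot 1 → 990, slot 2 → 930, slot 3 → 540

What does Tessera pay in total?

Per-click bids in order: $8.82 (Tessera) > $5.87 (Cinder) > $4.96 (Orion) > $4.30 (Vantage) > …
Tessera holds slot 1 → pays next bid $5.87 × 990 clicks = $5811.30.

Tessera pays $5811.30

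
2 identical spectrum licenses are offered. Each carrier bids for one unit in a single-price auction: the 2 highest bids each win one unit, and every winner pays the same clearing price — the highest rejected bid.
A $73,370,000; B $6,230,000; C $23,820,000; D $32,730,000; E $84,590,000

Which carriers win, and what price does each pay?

E, A; each pays $32,730,000

Bids ranked high→low: 84,590,000 (E), 73,370,000 (A), 32,730,000 (D), 23,820,000 (C), …
Winners (2 units): E, A.
First losing bid is D's $32,730,000, which sets the uniform price.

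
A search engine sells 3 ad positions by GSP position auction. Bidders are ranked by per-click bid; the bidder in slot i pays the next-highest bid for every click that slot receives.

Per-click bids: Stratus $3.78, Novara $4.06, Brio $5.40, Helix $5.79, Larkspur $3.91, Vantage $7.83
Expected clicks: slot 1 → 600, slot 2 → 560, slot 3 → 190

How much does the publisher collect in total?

Ranked by bid: $7.83 (Vantage) > $5.79 (Helix) > $5.40 (Brio) > $4.06 (Novara) > …
Slot 1: Vantage pays $5.79 × 600 = $3474.00
Slot 2: Helix pays $5.40 × 560 = $3024.00
Slot 3: Brio pays $4.06 × 190 = $771.40
Total = $7269.40

Total revenue: $7269.40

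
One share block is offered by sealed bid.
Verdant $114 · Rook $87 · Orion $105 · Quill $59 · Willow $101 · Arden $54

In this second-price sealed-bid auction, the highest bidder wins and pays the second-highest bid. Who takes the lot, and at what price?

Verdant pays $105

Sorting bids: 114 (Verdant) > 105 (Orion) > 101 (Willow) > 87 (Rook) > 59 (Quill) > 54 (Arden)
Second-price: Verdant pays Orion's bid of $105.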